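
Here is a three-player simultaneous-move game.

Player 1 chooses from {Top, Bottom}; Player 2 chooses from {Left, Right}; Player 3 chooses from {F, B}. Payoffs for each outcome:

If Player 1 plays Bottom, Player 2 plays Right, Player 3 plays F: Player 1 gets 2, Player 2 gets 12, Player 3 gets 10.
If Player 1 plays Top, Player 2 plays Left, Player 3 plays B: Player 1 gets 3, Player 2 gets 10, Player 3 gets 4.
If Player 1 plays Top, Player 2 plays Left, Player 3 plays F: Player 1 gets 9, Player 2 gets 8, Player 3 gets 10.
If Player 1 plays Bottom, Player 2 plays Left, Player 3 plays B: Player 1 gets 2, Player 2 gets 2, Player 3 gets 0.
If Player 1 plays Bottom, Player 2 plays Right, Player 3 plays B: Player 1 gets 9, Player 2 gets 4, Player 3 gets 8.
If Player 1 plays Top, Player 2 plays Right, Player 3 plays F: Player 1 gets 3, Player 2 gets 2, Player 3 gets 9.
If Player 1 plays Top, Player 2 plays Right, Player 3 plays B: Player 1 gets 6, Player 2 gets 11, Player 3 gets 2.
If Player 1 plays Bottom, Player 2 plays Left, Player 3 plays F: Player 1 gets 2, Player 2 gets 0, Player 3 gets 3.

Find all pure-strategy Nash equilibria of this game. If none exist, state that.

For each player, find the best response to each opponent profile; mutual best responses are the pure NE.
Player 1 against (Left, F): payoffs 9, 2 → best response Top.
Player 1 against (Left, B): payoffs 3, 2 → best response Top.
Player 1 against (Right, F): payoffs 3, 2 → best response Top.
Player 1 against (Right, B): payoffs 6, 9 → best response Bottom.
Player 2 against (Top, F): payoffs 8, 2 → best response Left.
Player 2 against (Top, B): payoffs 10, 11 → best response Right.
Player 2 against (Bottom, F): payoffs 0, 12 → best response Right.
Player 2 against (Bottom, B): payoffs 2, 4 → best response Right.
Player 3 against (Top, Left): payoffs 10, 4 → best response F.
Player 3 against (Top, Right): payoffs 9, 2 → best response F.
Player 3 against (Bottom, Left): payoffs 3, 0 → best response F.
Player 3 against (Bottom, Right): payoffs 10, 8 → best response F.
Mutual best responses: (Top, Left, F).

(Top, Left, F)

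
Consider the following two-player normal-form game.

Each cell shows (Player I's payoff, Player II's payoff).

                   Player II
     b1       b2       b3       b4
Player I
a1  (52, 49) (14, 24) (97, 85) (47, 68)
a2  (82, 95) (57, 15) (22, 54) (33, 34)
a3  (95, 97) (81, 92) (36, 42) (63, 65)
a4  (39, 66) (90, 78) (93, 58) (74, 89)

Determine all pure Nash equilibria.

For each strategy profile, look for a profitable unilateral deviation.
(a1, b1): Player I can switch to a2 (52 → 82). Not NE.
(a1, b2): Player I can switch to a2 (14 → 57). Not NE.
(a1, b3): Player I gets 97, best alternative 93; Player II gets 85, best alternative 68. No profitable deviation — NE.
(a1, b4): Player I can switch to a3 (47 → 63). Not NE.
(a2, b1): Player I can switch to a3 (82 → 95). Not NE.
(a2, b2): Player I can switch to a3 (57 → 81). Not NE.
(a2, b3): Player I can switch to a1 (22 → 97). Not NE.
(a2, b4): Player I can switch to a1 (33 → 47). Not NE.
(a3, b1): Player I gets 95, best alternative 82; Player II gets 97, best alternative 92. No profitable deviation — NE.
(a3, b2): Player I can switch to a4 (81 → 90). Not NE.
(a3, b3): Player I can switch to a1 (36 → 97). Not NE.
(a3, b4): Player I can switch to a4 (63 → 74). Not NE.
(a4, b4): Player I gets 74, best alternative 63; Player II gets 89, best alternative 78. No profitable deviation — NE.
(The remaining 3 profiles each have a profitable deviation by the same check.)

(a1, b3) and (a3, b1) and (a4, b4)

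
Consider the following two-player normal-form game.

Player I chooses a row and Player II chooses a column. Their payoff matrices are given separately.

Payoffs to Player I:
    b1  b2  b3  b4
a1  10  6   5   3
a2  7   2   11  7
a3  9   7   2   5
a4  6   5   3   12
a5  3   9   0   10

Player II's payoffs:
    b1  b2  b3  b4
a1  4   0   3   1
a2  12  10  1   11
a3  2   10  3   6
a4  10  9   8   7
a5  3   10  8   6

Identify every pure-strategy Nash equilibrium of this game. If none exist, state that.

The pure Nash equilibria are (a1, b1); (a5, b2).

Player I against b1: payoffs 10, 7, 9, 6, 3 → best response a1.
Player I against b2: payoffs 6, 2, 7, 5, 9 → best response a5.
Player I against b3: payoffs 5, 11, 2, 3, 0 → best response a2.
Player I against b4: payoffs 3, 7, 5, 12, 10 → best response a4.
Player II against a1: payoffs 4, 0, 3, 1 → best response b1.
Player II against a2: payoffs 12, 10, 1, 11 → best response b1.
Player II against a3: payoffs 2, 10, 3, 6 → best response b2.
Player II against a4: payoffs 10, 9, 8, 7 → best response b1.
Player II against a5: payoffs 3, 10, 8, 6 → best response b2.
Mutual best responses: (a1, b1); (a5, b2).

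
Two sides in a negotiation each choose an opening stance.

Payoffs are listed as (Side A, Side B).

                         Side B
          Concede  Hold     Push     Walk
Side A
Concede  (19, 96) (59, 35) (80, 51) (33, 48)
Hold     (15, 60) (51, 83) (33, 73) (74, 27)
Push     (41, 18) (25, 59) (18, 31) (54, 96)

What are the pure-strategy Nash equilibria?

This game has no pure Nash equilibrium.

For each player, find the best response to each opponent profile; mutual best responses are the pure NE.
Side A against Concede: payoffs 19, 15, 41 → best response Push.
Side A against Hold: payoffs 59, 51, 25 → best response Concede.
Side A against Push: payoffs 80, 33, 18 → best response Concede.
Side A against Walk: payoffs 33, 74, 54 → best response Hold.
Side B against Concede: payoffs 96, 35, 51, 48 → best response Concede.
Side B against Hold: payoffs 60, 83, 73, 27 → best response Hold.
Side B against Push: payoffs 18, 59, 31, 96 → best response Walk.
No profile is a mutual best response for all players.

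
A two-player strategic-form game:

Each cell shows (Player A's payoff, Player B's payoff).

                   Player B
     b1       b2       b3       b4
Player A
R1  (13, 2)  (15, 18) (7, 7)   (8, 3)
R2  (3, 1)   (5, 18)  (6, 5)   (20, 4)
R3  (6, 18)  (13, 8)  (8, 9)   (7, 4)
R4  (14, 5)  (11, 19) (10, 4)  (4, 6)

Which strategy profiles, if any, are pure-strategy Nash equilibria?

(R1, b2)

Player A against b1: payoffs 13, 3, 6, 14 → best response R4.
Player A against b2: payoffs 15, 5, 13, 11 → best response R1.
Player A against b3: payoffs 7, 6, 8, 10 → best response R4.
Player A against b4: payoffs 8, 20, 7, 4 → best response R2.
Player B against R1: payoffs 2, 18, 7, 3 → best response b2.
Player B against R2: payoffs 1, 18, 5, 4 → best response b2.
Player B against R3: payoffs 18, 8, 9, 4 → best response b1.
Player B against R4: payoffs 5, 19, 4, 6 → best response b2.
Mutual best responses: (R1, b2).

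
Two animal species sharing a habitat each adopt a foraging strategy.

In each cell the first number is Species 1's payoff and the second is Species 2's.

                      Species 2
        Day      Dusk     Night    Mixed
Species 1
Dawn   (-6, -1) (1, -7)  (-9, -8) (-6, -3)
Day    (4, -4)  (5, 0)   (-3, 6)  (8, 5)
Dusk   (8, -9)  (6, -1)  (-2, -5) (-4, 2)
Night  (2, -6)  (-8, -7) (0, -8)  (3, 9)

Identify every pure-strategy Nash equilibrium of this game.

Species 1 against Day: payoffs -6, 4, 8, 2 → best response Dusk.
Species 1 against Dusk: payoffs 1, 5, 6, -8 → best response Dusk.
Species 1 against Night: payoffs -9, -3, -2, 0 → best response Night.
Species 1 against Mixed: payoffs -6, 8, -4, 3 → best response Day.
Species 2 against Dawn: payoffs -1, -7, -8, -3 → best response Day.
Species 2 against Day: payoffs -4, 0, 6, 5 → best response Night.
Species 2 against Dusk: payoffs -9, -1, -5, 2 → best response Mixed.
Species 2 against Night: payoffs -6, -7, -8, 9 → best response Mixed.
No profile is a mutual best response for all players.

There is no pure-strategy Nash equilibrium.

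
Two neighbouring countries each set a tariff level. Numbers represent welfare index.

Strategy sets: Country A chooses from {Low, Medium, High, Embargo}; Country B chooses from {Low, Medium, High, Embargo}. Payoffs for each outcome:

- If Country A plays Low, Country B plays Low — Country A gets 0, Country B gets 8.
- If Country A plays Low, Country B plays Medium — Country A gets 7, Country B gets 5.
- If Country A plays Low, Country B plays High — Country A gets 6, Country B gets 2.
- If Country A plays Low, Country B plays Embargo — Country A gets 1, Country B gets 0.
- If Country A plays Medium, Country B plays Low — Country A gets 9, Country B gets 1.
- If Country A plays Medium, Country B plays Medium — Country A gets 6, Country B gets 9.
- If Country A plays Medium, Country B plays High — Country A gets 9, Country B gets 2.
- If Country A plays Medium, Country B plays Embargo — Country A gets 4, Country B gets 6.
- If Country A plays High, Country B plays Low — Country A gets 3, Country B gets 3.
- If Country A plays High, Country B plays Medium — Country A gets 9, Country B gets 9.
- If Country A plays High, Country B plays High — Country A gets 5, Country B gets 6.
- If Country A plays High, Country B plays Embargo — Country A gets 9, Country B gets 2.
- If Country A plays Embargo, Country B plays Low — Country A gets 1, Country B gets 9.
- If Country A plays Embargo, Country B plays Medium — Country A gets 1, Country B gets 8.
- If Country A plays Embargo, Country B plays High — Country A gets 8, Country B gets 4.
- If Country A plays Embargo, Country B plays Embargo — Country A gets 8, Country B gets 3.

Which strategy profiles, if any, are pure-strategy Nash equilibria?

(Low, Low): Country A can switch to Medium (0 → 9). Not NE.
(Low, Medium): Country A can switch to High (7 → 9). Not NE.
(Low, High): Country A can switch to Medium (6 → 9). Not NE.
(Low, Embargo): Country A can switch to Medium (1 → 4). Not NE.
(Medium, Low): Country B can switch to Medium (1 → 9). Not NE.
(Medium, Medium): Country A can switch to Low (6 → 7). Not NE.
(Medium, High): Country B can switch to Medium (2 → 9). Not NE.
(Medium, Embargo): Country A can switch to High (4 → 9). Not NE.
(High, Medium): Country A gets 9, best alternative 7; Country B gets 9, best alternative 6. No profitable deviation — NE.
(The remaining 7 profiles each have a profitable deviation by the same check.)

Pure NE: (High, Medium)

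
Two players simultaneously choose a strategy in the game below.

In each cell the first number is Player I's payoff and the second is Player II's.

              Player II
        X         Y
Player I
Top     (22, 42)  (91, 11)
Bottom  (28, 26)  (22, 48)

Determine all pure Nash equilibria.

This game has no pure Nash equilibrium.

Mark each player's best response to every combination of opponents' strategies; a profile where every player is best-responding is a pure Nash equilibrium.
Player I against X: payoffs 22, 28 → best response Bottom.
Player I against Y: payoffs 91, 22 → best response Top.
Player II against Top: payoffs 42, 11 → best response X.
Player II against Bottom: payoffs 26, 48 → best response Y.
No profile is a mutual best response for all players.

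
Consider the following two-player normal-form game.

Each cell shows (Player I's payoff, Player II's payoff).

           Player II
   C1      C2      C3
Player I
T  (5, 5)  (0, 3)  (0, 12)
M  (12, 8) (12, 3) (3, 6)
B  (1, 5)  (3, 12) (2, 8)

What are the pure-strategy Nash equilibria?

(T, C1): Player I can switch to M (5 → 12). Not NE.
(T, C2): Player I can switch to M (0 → 12). Not NE.
(T, C3): Player I can switch to M (0 → 3). Not NE.
(M, C1): Player I gets 12, best alternative 5; Player II gets 8, best alternative 6. No profitable deviation — NE.
(M, C2): Player II can switch to C1 (3 → 8). Not NE.
(M, C3): Player II can switch to C1 (6 → 8). Not NE.
(B, C1): Player I can switch to T (1 → 5). Not NE.
(The remaining 2 profiles each have a profitable deviation by the same check.)

(M, C1)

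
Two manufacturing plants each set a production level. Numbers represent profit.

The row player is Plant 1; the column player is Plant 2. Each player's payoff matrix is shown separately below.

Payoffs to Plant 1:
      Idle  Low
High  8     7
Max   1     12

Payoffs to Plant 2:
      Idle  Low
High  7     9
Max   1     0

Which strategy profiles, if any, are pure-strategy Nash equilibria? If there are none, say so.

There is no pure-strategy Nash equilibrium.

Plant 1 against Idle: payoffs 8, 1 → best response High.
Plant 1 against Low: payoffs 7, 12 → best response Max.
Plant 2 against High: payoffs 7, 9 → best response Low.
Plant 2 against Max: payoffs 1, 0 → best response Idle.
No profile is a mutual best response for all players.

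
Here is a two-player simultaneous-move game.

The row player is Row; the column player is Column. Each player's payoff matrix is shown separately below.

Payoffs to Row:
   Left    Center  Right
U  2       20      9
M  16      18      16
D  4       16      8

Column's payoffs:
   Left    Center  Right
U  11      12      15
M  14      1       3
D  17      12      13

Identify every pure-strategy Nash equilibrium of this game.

(M, Left)

Row against Left: payoffs 2, 16, 4 → best response M.
Row against Center: payoffs 20, 18, 16 → best response U.
Row against Right: payoffs 9, 16, 8 → best response M.
Column against U: payoffs 11, 12, 15 → best response Right.
Column against M: payoffs 14, 1, 3 → best response Left.
Column against D: payoffs 17, 12, 13 → best response Left.
Mutual best responses: (M, Left).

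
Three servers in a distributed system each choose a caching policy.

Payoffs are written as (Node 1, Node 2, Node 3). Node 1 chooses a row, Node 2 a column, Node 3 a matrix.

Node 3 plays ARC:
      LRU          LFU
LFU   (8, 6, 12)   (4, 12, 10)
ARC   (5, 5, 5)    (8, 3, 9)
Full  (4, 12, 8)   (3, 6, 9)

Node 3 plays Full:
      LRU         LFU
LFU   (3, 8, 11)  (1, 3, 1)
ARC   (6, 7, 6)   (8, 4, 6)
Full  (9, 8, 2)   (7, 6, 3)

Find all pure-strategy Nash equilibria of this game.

This game has no pure Nash equilibrium.

Mark each player's best response to every combination of opponents' strategies; a profile where every player is best-responding is a pure Nash equilibrium.
Node 1 against (LRU, ARC): payoffs 8, 5, 4 → best response LFU.
Node 1 against (LRU, Full): payoffs 3, 6, 9 → best response Full.
Node 1 against (LFU, ARC): payoffs 4, 8, 3 → best response ARC.
Node 1 against (LFU, Full): payoffs 1, 8, 7 → best response ARC.
Node 2 against (LFU, ARC): payoffs 6, 12 → best response LFU.
Node 2 against (LFU, Full): payoffs 8, 3 → best response LRU.
Node 2 against (ARC, ARC): payoffs 5, 3 → best response LRU.
Node 2 against (ARC, Full): payoffs 7, 4 → best response LRU.
Node 2 against (Full, ARC): payoffs 12, 6 → best response LRU.
Node 2 against (Full, Full): payoffs 8, 6 → best response LRU.
Node 3 against (LFU, LRU): payoffs 12, 11 → best response ARC.
Node 3 against (LFU, LFU): payoffs 10, 1 → best response ARC.
Node 3 against (ARC, LRU): payoffs 5, 6 → best response Full.
Node 3 against (ARC, LFU): payoffs 9, 6 → best response ARC.
Node 3 against (Full, LRU): payoffs 8, 2 → best response ARC.
Node 3 against (Full, LFU): payoffs 9, 3 → best response ARC.
No profile is a mutual best response for all players.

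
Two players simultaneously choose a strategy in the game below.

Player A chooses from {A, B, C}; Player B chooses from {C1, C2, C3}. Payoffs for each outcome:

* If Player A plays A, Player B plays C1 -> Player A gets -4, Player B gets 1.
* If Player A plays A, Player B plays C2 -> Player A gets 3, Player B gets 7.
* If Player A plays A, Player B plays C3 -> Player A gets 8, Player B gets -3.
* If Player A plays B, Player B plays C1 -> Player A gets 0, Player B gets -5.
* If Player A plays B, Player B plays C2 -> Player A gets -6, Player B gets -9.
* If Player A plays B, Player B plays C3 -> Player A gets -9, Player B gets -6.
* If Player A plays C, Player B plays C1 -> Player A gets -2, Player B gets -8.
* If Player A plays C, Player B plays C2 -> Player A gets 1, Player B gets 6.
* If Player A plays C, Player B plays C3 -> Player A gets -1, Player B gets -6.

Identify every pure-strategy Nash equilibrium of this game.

Player A against C1: payoffs -4, 0, -2 → best response B.
Player A against C2: payoffs 3, -6, 1 → best response A.
Player A against C3: payoffs 8, -9, -1 → best response A.
Player B against A: payoffs 1, 7, -3 → best response C2.
Player B against B: payoffs -5, -9, -6 → best response C1.
Player B against C: payoffs -8, 6, -6 → best response C2.
Mutual best responses: (A, C2); (B, C1).

Pure-strategy Nash equilibria: (A, C2), (B, C1)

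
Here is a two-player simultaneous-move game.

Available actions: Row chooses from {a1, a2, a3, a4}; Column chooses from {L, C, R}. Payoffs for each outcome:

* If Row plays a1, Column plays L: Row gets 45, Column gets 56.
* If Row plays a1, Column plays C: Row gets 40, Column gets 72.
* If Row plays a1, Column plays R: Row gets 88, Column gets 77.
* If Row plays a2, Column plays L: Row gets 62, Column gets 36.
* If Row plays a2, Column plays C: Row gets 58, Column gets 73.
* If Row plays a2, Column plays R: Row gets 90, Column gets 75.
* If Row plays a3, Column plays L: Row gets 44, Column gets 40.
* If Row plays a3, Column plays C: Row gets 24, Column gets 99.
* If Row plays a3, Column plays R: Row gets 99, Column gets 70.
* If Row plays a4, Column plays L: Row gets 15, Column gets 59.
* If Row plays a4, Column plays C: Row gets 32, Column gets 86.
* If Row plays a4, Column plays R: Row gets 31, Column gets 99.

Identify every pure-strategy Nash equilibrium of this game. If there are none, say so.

This game has no pure Nash equilibrium.

(a1, L): Row can switch to a2 (45 → 62). Not NE.
(a1, C): Row can switch to a2 (40 → 58). Not NE.
(a1, R): Row can switch to a2 (88 → 90). Not NE.
(a2, L): Column can switch to C (36 → 73). Not NE.
(a2, C): Column can switch to R (73 → 75). Not NE.
(a2, R): Row can switch to a3 (90 → 99). Not NE.
(a3, L): Row can switch to a1 (44 → 45). Not NE.
(a3, C): Row can switch to a1 (24 → 40). Not NE.
(The remaining 4 profiles each have a profitable deviation by the same check.)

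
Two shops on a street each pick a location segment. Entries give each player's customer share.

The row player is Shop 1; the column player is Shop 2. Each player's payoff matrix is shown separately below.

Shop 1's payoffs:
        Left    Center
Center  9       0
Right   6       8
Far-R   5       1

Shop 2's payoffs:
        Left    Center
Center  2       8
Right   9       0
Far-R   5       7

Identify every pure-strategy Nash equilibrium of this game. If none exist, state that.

There is no pure-strategy Nash equilibrium.

Shop 1 against Left: payoffs 9, 6, 5 → best response Center.
Shop 1 against Center: payoffs 0, 8, 1 → best response Right.
Shop 2 against Center: payoffs 2, 8 → best response Center.
Shop 2 against Right: payoffs 9, 0 → best response Left.
Shop 2 against Far-R: payoffs 5, 7 → best response Center.
No profile is a mutual best response for all players.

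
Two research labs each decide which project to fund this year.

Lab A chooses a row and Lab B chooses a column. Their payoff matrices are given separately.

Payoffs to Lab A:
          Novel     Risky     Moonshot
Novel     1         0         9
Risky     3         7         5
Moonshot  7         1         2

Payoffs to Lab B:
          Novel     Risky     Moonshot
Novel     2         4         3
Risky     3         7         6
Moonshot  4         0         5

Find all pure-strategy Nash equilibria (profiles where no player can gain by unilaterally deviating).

(Risky, Risky)

(Novel, Novel): Lab A can switch to Risky (1 → 3). Not NE.
(Novel, Risky): Lab A can switch to Risky (0 → 7). Not NE.
(Novel, Moonshot): Lab B can switch to Risky (3 → 4). Not NE.
(Risky, Novel): Lab A can switch to Moonshot (3 → 7). Not NE.
(Risky, Risky): Lab A gets 7, best alternative 1; Lab B gets 7, best alternative 6. No profitable deviation — NE.
(Risky, Moonshot): Lab A can switch to Novel (5 → 9). Not NE.
(Moonshot, Novel): Lab B can switch to Moonshot (4 → 5). Not NE.
(Moonshot, Risky): Lab A can switch to Risky (1 → 7). Not NE.
(Moonshot, Moonshot): Lab A can switch to Novel (2 → 9). Not NE.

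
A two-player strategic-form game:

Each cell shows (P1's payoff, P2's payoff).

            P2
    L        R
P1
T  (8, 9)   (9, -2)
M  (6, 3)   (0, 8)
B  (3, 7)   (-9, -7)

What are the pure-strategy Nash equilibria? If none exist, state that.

For each player, find the best response to each opponent profile; mutual best responses are the pure NE.
P1 against L: payoffs 8, 6, 3 → best response T.
P1 against R: payoffs 9, 0, -9 → best response T.
P2 against T: payoffs 9, -2 → best response L.
P2 against M: payoffs 3, 8 → best response R.
P2 against B: payoffs 7, -7 → best response L.
Mutual best responses: (T, L).

Pure NE: (T, L)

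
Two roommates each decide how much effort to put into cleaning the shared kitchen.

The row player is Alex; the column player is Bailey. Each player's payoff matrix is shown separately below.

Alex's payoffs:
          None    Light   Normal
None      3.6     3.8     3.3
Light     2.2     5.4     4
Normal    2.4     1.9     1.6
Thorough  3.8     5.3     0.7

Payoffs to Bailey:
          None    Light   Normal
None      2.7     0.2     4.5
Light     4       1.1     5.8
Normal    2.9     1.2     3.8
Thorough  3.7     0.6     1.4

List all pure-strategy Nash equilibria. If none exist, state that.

(Light, Normal); (Thorough, None)

For each player, find the best response to each opponent profile; mutual best responses are the pure NE.
Alex against None: payoffs 3.6, 2.2, 2.4, 3.8 → best response Thorough.
Alex against Light: payoffs 3.8, 5.4, 1.9, 5.3 → best response Light.
Alex against Normal: payoffs 3.3, 4, 1.6, 0.7 → best response Light.
Bailey against None: payoffs 2.7, 0.2, 4.5 → best response Normal.
Bailey against Light: payoffs 4, 1.1, 5.8 → best response Normal.
Bailey against Normal: payoffs 2.9, 1.2, 3.8 → best response Normal.
Bailey against Thorough: payoffs 3.7, 0.6, 1.4 → best response None.
Mutual best responses: (Light, Normal); (Thorough, None).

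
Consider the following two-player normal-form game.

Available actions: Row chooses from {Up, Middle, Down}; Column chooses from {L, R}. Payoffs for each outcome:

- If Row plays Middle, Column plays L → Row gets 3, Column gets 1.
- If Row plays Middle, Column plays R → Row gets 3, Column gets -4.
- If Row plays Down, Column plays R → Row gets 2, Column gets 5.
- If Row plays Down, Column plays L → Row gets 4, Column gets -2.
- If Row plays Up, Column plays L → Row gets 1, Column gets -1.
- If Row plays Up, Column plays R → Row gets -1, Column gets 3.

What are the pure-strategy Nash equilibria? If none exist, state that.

There is no pure-strategy Nash equilibrium.

(Up, L): Row can switch to Middle (1 → 3). Not NE.
(Up, R): Row can switch to Middle (-1 → 3). Not NE.
(Middle, L): Row can switch to Down (3 → 4). Not NE.
(Middle, R): Column can switch to L (-4 → 1). Not NE.
(Down, L): Column can switch to R (-2 → 5). Not NE.
(Down, R): Row can switch to Middle (2 → 3). Not NE.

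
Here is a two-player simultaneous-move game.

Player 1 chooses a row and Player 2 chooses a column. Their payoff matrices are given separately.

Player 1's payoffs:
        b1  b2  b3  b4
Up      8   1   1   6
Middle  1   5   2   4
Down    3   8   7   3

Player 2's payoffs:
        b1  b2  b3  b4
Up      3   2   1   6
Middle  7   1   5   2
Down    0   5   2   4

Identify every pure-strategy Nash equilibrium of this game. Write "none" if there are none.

Player 1 against b1: payoffs 8, 1, 3 → best response Up.
Player 1 against b2: payoffs 1, 5, 8 → best response Down.
Player 1 against b3: payoffs 1, 2, 7 → best response Down.
Player 1 against b4: payoffs 6, 4, 3 → best response Up.
Player 2 against Up: payoffs 3, 2, 1, 6 → best response b4.
Player 2 against Middle: payoffs 7, 1, 5, 2 → best response b1.
Player 2 against Down: payoffs 0, 5, 2, 4 → best response b2.
Mutual best responses: (Up, b4); (Down, b2).

Pure-strategy Nash equilibria: (Up, b4); (Down, b2)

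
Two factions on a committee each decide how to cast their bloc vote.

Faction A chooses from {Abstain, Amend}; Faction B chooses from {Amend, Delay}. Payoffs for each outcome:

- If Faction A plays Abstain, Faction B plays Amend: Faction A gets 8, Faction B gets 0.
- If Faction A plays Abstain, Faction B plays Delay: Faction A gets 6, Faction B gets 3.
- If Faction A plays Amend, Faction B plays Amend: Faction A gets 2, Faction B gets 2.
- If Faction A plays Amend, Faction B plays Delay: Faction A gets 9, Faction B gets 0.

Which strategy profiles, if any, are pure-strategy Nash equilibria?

none

Faction A against Amend: payoffs 8, 2 → best response Abstain.
Faction A against Delay: payoffs 6, 9 → best response Amend.
Faction B against Abstain: payoffs 0, 3 → best response Delay.
Faction B against Amend: payoffs 2, 0 → best response Amend.
No profile is a mutual best response for all players.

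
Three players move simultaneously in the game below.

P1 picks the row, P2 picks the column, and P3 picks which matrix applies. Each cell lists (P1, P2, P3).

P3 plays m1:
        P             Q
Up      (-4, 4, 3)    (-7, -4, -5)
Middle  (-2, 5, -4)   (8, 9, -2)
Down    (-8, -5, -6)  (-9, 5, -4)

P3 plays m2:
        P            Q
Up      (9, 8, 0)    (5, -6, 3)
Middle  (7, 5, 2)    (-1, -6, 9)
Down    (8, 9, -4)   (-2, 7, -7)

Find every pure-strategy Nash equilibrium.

No pure-strategy Nash equilibrium.

Mark each player's best response to every combination of opponents' strategies; a profile where every player is best-responding is a pure Nash equilibrium.
P1 against (P, m1): payoffs -4, -2, -8 → best response Middle.
P1 against (P, m2): payoffs 9, 7, 8 → best response Up.
P1 against (Q, m1): payoffs -7, 8, -9 → best response Middle.
P1 against (Q, m2): payoffs 5, -1, -2 → best response Up.
P2 against (Up, m1): payoffs 4, -4 → best response P.
P2 against (Up, m2): payoffs 8, -6 → best response P.
P2 against (Middle, m1): payoffs 5, 9 → best response Q.
P2 against (Middle, m2): payoffs 5, -6 → best response P.
P2 against (Down, m1): payoffs -5, 5 → best response Q.
P2 against (Down, m2): payoffs 9, 7 → best response P.
P3 against (Up, P): payoffs 3, 0 → best response m1.
P3 against (Up, Q): payoffs -5, 3 → best response m2.
P3 against (Middle, P): payoffs -4, 2 → best response m2.
P3 against (Middle, Q): payoffs -2, 9 → best response m2.
P3 against (Down, P): payoffs -6, -4 → best response m2.
P3 against (Down, Q): payoffs -4, -7 → best response m1.
No profile is a mutual best response for all players.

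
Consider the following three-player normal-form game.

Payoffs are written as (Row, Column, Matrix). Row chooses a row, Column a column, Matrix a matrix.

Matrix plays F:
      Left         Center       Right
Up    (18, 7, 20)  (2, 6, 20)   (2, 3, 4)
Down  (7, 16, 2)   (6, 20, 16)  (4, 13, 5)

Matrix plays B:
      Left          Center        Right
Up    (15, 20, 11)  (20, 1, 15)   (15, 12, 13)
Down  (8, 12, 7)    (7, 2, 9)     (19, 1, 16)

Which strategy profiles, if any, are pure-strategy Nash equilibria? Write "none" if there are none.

(Up, Left, F): Row gets 18, best alternative 7; Column gets 7, best alternative 6; Matrix gets 20, best alternative 11. No profitable deviation — NE.
(Up, Left, B): Matrix can switch to F (11 → 20). Not NE.
(Up, Center, F): Row can switch to Down (2 → 6). Not NE.
(Up, Center, B): Column can switch to Left (1 → 20). Not NE.
(Up, Right, F): Row can switch to Down (2 → 4). Not NE.
(Up, Right, B): Row can switch to Down (15 → 19). Not NE.
(Down, Left, F): Row can switch to Up (7 → 18). Not NE.
(Down, Left, B): Row can switch to Up (8 → 15). Not NE.
(Down, Center, F): Row gets 6, best alternative 2; Column gets 20, best alternative 16; Matrix gets 16, best alternative 9. No profitable deviation — NE.
(Down, Center, B): Row can switch to Up (7 → 20). Not NE.
(The remaining 2 profiles each have a profitable deviation by the same check.)

Pure-strategy Nash equilibria: (Up, Left, F); (Down, Center, F)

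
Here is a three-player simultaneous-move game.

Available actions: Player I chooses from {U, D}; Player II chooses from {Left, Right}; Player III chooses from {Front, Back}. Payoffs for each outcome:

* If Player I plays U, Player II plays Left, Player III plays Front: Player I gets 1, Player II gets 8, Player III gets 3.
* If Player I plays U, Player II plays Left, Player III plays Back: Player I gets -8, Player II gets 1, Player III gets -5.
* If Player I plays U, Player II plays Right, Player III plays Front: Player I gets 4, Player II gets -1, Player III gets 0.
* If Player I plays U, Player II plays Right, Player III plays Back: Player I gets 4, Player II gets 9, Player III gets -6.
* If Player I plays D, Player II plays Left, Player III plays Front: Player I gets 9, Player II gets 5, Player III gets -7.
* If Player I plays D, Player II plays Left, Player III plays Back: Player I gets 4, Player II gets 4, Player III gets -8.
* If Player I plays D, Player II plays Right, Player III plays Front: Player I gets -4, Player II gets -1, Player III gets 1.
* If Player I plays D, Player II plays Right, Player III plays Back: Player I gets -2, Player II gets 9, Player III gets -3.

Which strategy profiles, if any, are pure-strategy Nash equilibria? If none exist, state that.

(D, Left, Front)

(U, Left, Front): Player I can switch to D (1 → 9). Not NE.
(U, Left, Back): Player I can switch to D (-8 → 4). Not NE.
(U, Right, Front): Player II can switch to Left (-1 → 8). Not NE.
(U, Right, Back): Player III can switch to Front (-6 → 0). Not NE.
(D, Left, Front): Player I gets 9, best alternative 1; Player II gets 5, best alternative -1; Player III gets -7, best alternative -8. No profitable deviation — NE.
(D, Left, Back): Player II can switch to Right (4 → 9). Not NE.
(D, Right, Front): Player I can switch to U (-4 → 4). Not NE.
(D, Right, Back): Player I can switch to U (-2 → 4). Not NE.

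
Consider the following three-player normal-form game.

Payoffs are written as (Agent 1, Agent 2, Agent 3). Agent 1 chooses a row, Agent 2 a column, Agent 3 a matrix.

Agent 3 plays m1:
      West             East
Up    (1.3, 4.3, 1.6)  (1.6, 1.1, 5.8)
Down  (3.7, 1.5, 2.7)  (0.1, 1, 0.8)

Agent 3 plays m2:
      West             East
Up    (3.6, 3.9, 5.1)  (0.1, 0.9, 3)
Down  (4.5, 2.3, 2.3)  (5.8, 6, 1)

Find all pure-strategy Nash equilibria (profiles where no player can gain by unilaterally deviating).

The pure Nash equilibria are (Down, West, m1), (Down, East, m2).

Agent 1 against (West, m1): payoffs 1.3, 3.7 → best response Down.
Agent 1 against (West, m2): payoffs 3.6, 4.5 → best response Down.
Agent 1 against (East, m1): payoffs 1.6, 0.1 → best response Up.
Agent 1 against (East, m2): payoffs 0.1, 5.8 → best response Down.
Agent 2 against (Up, m1): payoffs 4.3, 1.1 → best response West.
Agent 2 against (Up, m2): payoffs 3.9, 0.9 → best response West.
Agent 2 against (Down, m1): payoffs 1.5, 1 → best response West.
Agent 2 against (Down, m2): payoffs 2.3, 6 → best response East.
Agent 3 against (Up, West): payoffs 1.6, 5.1 → best response m2.
Agent 3 against (Up, East): payoffs 5.8, 3 → best response m1.
Agent 3 against (Down, West): payoffs 2.7, 2.3 → best response m1.
Agent 3 against (Down, East): payoffs 0.8, 1 → best response m2.
Mutual best responses: (Down, West, m1); (Down, East, m2).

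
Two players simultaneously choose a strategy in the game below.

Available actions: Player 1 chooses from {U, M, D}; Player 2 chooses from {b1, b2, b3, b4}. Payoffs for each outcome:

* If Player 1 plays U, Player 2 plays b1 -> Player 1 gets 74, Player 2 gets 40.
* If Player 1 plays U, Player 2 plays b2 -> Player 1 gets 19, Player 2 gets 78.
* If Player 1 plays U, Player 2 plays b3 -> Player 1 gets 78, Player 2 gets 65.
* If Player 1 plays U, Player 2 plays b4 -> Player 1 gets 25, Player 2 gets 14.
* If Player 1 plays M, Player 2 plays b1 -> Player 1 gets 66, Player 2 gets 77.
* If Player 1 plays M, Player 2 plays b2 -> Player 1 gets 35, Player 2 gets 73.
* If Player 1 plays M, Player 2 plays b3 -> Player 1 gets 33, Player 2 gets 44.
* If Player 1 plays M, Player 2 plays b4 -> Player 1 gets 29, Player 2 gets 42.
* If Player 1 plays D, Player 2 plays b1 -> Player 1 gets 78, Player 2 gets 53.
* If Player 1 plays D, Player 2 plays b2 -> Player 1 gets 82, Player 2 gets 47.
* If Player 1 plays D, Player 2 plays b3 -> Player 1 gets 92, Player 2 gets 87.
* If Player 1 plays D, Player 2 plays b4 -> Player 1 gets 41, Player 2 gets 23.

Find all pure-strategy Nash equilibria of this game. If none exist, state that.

The unique pure-strategy Nash equilibrium is (D, b3).

Player 1 against b1: payoffs 74, 66, 78 → best response D.
Player 1 against b2: payoffs 19, 35, 82 → best response D.
Player 1 against b3: payoffs 78, 33, 92 → best response D.
Player 1 against b4: payoffs 25, 29, 41 → best response D.
Player 2 against U: payoffs 40, 78, 65, 14 → best response b2.
Player 2 against M: payoffs 77, 73, 44, 42 → best response b1.
Player 2 against D: payoffs 53, 47, 87, 23 → best response b3.
Mutual best responses: (D, b3).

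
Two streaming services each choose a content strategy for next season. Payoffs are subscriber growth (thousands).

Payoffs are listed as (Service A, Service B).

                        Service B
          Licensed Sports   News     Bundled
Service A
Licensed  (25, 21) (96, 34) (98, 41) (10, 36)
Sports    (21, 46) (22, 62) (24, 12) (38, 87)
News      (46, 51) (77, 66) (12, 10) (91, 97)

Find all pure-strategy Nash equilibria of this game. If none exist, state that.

(Licensed, Licensed): Service A can switch to News (25 → 46). Not NE.
(Licensed, Sports): Service B can switch to News (34 → 41). Not NE.
(Licensed, News): Service A gets 98, best alternative 24; Service B gets 41, best alternative 36. No profitable deviation — NE.
(Licensed, Bundled): Service A can switch to Sports (10 → 38). Not NE.
(Sports, Licensed): Service A can switch to Licensed (21 → 25). Not NE.
(Sports, Sports): Service A can switch to Licensed (22 → 96). Not NE.
(Sports, News): Service A can switch to Licensed (24 → 98). Not NE.
(News, Bundled): Service A gets 91, best alternative 38; Service B gets 97, best alternative 66. No profitable deviation — NE.
(The remaining 4 profiles each have a profitable deviation by the same check.)

Pure-strategy Nash equilibria: (Licensed, News), (News, Bundled)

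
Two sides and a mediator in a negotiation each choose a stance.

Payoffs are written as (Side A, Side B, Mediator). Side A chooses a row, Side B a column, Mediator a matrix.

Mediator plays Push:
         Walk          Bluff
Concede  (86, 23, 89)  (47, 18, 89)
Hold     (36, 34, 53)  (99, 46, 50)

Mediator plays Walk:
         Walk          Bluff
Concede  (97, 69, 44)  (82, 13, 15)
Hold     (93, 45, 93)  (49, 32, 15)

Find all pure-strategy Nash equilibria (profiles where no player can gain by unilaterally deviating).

The pure Nash equilibria are (Concede, Walk, Push); (Hold, Bluff, Push).

Mark each player's best response to every combination of opponents' strategies; a profile where every player is best-responding is a pure Nash equilibrium.
Side A against (Walk, Push): payoffs 86, 36 → best response Concede.
Side A against (Walk, Walk): payoffs 97, 93 → best response Concede.
Side A against (Bluff, Push): payoffs 47, 99 → best response Hold.
Side A against (Bluff, Walk): payoffs 82, 49 → best response Concede.
Side B against (Concede, Push): payoffs 23, 18 → best response Walk.
Side B against (Concede, Walk): payoffs 69, 13 → best response Walk.
Side B against (Hold, Push): payoffs 34, 46 → best response Bluff.
Side B against (Hold, Walk): payoffs 45, 32 → best response Walk.
Mediator against (Concede, Walk): payoffs 89, 44 → best response Push.
Mediator against (Concede, Bluff): payoffs 89, 15 → best response Push.
Mediator against (Hold, Walk): payoffs 53, 93 → best response Walk.
Mediator against (Hold, Bluff): payoffs 50, 15 → best response Push.
Mutual best responses: (Concede, Walk, Push); (Hold, Bluff, Push).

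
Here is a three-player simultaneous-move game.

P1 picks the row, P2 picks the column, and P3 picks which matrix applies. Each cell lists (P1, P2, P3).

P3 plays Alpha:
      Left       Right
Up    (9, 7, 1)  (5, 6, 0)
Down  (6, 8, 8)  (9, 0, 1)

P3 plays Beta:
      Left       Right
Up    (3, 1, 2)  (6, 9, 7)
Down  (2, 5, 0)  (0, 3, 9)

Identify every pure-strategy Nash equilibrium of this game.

The unique pure-strategy Nash equilibrium is (Up, Right, Beta).

(Up, Left, Alpha): P3 can switch to Beta (1 → 2). Not NE.
(Up, Left, Beta): P2 can switch to Right (1 → 9). Not NE.
(Up, Right, Alpha): P1 can switch to Down (5 → 9). Not NE.
(Up, Right, Beta): P1 gets 6, best alternative 0; P2 gets 9, best alternative 1; P3 gets 7, best alternative 0. No profitable deviation — NE.
(Down, Left, Alpha): P1 can switch to Up (6 → 9). Not NE.
(Down, Left, Beta): P1 can switch to Up (2 → 3). Not NE.
(Down, Right, Alpha): P2 can switch to Left (0 → 8). Not NE.
(Down, Right, Beta): P1 can switch to Up (0 → 6). Not NE.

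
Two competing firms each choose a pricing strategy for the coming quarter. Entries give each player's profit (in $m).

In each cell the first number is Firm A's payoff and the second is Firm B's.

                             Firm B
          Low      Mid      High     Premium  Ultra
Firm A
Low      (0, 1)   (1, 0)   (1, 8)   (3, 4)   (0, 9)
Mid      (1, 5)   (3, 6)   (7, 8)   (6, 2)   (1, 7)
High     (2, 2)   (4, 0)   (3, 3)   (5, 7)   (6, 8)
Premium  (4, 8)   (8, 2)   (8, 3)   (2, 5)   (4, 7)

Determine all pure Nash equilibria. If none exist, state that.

The pure Nash equilibria are (High, Ultra), (Premium, Low).

(Low, Low): Firm A can switch to Mid (0 → 1). Not NE.
(Low, Mid): Firm A can switch to Mid (1 → 3). Not NE.
(Low, High): Firm A can switch to Mid (1 → 7). Not NE.
(Low, Premium): Firm A can switch to Mid (3 → 6). Not NE.
(Low, Ultra): Firm A can switch to Mid (0 → 1). Not NE.
(Mid, Low): Firm A can switch to High (1 → 2). Not NE.
(High, Ultra): Firm A gets 6, best alternative 4; Firm B gets 8, best alternative 7. No profitable deviation — NE.
(Premium, Low): Firm A gets 4, best alternative 2; Firm B gets 8, best alternative 7. No profitable deviation — NE.
(The remaining 12 profiles each have a profitable deviation by the same check.)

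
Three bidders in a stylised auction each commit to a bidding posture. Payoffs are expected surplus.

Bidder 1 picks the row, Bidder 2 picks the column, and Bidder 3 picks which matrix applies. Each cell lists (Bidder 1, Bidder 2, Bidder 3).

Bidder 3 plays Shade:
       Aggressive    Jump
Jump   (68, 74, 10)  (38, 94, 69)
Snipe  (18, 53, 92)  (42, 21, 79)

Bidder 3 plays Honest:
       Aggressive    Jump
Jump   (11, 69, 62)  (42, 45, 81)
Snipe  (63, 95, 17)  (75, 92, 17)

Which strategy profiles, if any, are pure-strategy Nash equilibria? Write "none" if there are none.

(Jump, Aggressive, Shade): Bidder 2 can switch to Jump (74 → 94). Not NE.
(Jump, Aggressive, Honest): Bidder 1 can switch to Snipe (11 → 63). Not NE.
(Jump, Jump, Shade): Bidder 1 can switch to Snipe (38 → 42). Not NE.
(Jump, Jump, Honest): Bidder 1 can switch to Snipe (42 → 75). Not NE.
(Snipe, Aggressive, Shade): Bidder 1 can switch to Jump (18 → 68). Not NE.
(Snipe, Aggressive, Honest): Bidder 3 can switch to Shade (17 → 92). Not NE.
(Snipe, Jump, Shade): Bidder 2 can switch to Aggressive (21 → 53). Not NE.
(Snipe, Jump, Honest): Bidder 2 can switch to Aggressive (92 → 95). Not NE.

There is no pure-strategy Nash equilibrium.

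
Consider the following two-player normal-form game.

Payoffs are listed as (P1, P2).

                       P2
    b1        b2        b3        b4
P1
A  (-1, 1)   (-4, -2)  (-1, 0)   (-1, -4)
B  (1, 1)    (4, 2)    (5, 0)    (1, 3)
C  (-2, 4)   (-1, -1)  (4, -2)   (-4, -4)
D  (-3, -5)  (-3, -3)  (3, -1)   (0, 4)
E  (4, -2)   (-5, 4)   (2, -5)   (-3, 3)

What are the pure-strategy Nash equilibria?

The unique pure-strategy Nash equilibrium is (B, b4).

(A, b1): P1 can switch to B (-1 → 1). Not NE.
(A, b2): P1 can switch to B (-4 → 4). Not NE.
(A, b3): P1 can switch to B (-1 → 5). Not NE.
(A, b4): P1 can switch to B (-1 → 1). Not NE.
(B, b1): P1 can switch to E (1 → 4). Not NE.
(B, b2): P2 can switch to b4 (2 → 3). Not NE.
(B, b3): P2 can switch to b1 (0 → 1). Not NE.
(B, b4): P1 gets 1, best alternative 0; P2 gets 3, best alternative 2. No profitable deviation — NE.
(C, b1): P1 can switch to A (-2 → -1). Not NE.
(C, b2): P1 can switch to B (-1 → 4). Not NE.
(C, b3): P1 can switch to B (4 → 5). Not NE.
(The remaining 9 profiles each have a profitable deviation by the same check.)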